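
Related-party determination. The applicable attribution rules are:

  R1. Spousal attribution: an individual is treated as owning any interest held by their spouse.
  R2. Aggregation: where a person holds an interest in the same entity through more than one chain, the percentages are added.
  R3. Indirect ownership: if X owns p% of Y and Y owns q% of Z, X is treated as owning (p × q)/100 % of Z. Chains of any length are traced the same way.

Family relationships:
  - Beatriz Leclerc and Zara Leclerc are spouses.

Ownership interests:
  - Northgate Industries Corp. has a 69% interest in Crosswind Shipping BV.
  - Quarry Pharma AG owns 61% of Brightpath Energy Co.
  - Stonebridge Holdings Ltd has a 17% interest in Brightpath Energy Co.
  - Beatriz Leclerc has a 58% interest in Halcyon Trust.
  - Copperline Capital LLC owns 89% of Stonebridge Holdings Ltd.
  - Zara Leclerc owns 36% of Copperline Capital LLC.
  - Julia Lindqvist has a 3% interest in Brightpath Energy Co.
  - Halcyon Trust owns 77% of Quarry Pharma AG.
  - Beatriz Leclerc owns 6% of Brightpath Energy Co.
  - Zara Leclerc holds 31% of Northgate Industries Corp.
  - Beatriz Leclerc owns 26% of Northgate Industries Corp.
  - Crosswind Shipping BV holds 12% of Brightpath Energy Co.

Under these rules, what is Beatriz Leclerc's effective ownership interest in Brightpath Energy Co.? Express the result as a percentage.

By spousal attribution (R1), Beatriz Leclerc is treated as also owning Zara Leclerc's interest in Northgate Industries Corp, giving 26% + 31% = 57%.
By spousal attribution (R1), Beatriz Leclerc is treated as owning Zara Leclerc's 36% interest in Copperline Capital LLC.
Chain via Halcyon Trust → Quarry Pharma AG (R3): 58% × 77% × 61% = 27.2426% of Brightpath Energy Co.
Chain via Northgate Industries Corp. → Crosswind Shipping BV (R3): 57% × 69% × 12% = 4.7196% of Brightpath Energy Co.
Direct interest in Brightpath Energy Co: 6%.
Chain via Copperline Capital LLC → Stonebridge Holdings Ltd (R3): 36% × 89% × 17% = 5.4468% of Brightpath Energy Co.
Aggregating (R2): 27.2426% + 4.7196% + 6% + 5.4468% = 43.409%.

43.409%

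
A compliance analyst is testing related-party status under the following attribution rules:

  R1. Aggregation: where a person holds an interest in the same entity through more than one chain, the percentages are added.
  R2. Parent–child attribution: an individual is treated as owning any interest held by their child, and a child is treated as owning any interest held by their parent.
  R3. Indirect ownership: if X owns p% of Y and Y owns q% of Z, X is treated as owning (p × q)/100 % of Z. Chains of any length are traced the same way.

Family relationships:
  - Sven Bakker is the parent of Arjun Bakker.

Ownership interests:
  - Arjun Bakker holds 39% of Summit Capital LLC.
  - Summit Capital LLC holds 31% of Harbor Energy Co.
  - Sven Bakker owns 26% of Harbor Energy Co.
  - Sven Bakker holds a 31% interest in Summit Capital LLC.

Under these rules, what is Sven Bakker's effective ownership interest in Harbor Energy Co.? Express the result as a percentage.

47.7%

By parent–child attribution (R2), Sven Bakker is treated as also owning Arjun Bakker's interest in Summit Capital LLC, giving 31% + 39% = 70%.
Chain via Summit Capital LLC (R3): 70% × 31% = 21.7% of Harbor Energy Co.
Direct interest in Harbor Energy Co: 26%.
Aggregating (R1): 21.7% + 26% = 47.7%.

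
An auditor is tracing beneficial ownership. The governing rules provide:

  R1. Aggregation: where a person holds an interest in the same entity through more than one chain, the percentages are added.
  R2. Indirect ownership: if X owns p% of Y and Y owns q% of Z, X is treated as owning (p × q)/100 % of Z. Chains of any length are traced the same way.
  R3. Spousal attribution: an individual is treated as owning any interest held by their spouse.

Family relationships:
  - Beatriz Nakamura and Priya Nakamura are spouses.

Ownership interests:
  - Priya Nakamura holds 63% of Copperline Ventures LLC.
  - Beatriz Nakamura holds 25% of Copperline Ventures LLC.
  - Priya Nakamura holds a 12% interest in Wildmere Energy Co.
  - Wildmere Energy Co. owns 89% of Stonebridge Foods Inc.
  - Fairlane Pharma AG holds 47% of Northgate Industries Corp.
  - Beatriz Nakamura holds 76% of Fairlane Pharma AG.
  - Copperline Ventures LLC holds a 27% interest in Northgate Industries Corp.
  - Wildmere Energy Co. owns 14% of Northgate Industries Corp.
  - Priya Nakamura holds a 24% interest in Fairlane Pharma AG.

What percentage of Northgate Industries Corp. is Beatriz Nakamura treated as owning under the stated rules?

By spousal attribution (R3), Beatriz Nakamura is treated as also owning Priya Nakamura's interest in Fairlane Pharma AG, giving 76% + 24% = 100%.
By spousal attribution (R3), Beatriz Nakamura is treated as also owning Priya Nakamura's interest in Copperline Ventures LLC, giving 25% + 63% = 88%.
By spousal attribution (R3), Beatriz Nakamura is treated as owning Priya Nakamura's 12% interest in Wildmere Energy Co.
Chain via Fairlane Pharma AG (R2): 100% × 47% = 47% of Northgate Industries Corp.
Chain via Copperline Ventures LLC (R2): 88% × 27% = 23.76% of Northgate Industries Corp.
Chain via Wildmere Energy Co. (R2): 12% × 14% = 1.68% of Northgate Industries Corp.
Aggregating (R1): 47% + 23.76% + 1.68% = 72.44%.

72.44%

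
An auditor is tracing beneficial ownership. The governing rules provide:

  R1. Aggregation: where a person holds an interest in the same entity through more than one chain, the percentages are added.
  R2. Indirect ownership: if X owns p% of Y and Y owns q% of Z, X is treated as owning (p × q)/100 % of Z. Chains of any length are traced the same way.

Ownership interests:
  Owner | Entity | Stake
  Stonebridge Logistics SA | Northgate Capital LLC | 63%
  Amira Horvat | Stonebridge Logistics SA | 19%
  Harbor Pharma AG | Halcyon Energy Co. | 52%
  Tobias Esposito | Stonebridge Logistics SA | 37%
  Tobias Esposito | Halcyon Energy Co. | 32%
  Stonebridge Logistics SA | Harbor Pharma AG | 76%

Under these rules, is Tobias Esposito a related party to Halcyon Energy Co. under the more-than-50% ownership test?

No

Chain via Stonebridge Logistics SA → Harbor Pharma AG (R2): 37% × 76% × 52% = 14.6224% of Halcyon Energy Co.
Direct interest in Halcyon Energy Co: 32%.
Aggregating (R1): 14.6224% + 32% = 46.6224%.
46.6224% does not exceed the 50% threshold, so Tobias is not a related party to Halcyon Energy Co.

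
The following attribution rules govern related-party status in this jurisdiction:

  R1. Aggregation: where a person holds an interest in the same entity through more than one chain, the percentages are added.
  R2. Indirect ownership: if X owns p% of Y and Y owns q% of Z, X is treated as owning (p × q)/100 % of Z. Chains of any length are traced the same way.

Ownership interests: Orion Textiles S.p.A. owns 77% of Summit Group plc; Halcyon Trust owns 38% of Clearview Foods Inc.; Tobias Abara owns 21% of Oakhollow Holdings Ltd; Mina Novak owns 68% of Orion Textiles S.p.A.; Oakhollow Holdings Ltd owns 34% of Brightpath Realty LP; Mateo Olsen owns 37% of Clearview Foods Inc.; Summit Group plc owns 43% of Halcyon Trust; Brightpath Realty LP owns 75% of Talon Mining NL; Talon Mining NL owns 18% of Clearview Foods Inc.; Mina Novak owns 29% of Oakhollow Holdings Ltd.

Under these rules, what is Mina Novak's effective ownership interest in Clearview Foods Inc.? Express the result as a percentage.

9.886724%

Chain via Oakhollow Holdings Ltd → Brightpath Realty LP → Talon Mining NL (R2): 29% × 34% × 75% × 18% = 1.3311% of Clearview Foods Inc.
Chain via Orion Textiles S.p.A. → Summit Group plc → Halcyon Trust (R2): 68% × 77% × 43% × 38% = 8.555624% of Clearview Foods Inc.
Aggregating (R1): 1.3311% + 8.555624% = 9.886724%.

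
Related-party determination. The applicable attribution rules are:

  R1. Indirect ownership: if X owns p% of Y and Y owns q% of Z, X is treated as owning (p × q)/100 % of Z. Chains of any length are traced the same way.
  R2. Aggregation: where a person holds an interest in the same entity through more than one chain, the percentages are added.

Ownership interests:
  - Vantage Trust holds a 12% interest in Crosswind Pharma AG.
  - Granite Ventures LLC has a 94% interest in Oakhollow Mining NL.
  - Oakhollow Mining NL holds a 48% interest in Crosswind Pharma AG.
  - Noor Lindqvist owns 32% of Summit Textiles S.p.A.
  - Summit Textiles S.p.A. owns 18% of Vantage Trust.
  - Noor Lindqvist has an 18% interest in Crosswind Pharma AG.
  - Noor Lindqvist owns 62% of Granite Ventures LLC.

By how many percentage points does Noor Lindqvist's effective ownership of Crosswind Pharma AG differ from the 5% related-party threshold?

41.6656

Chain via Summit Textiles S.p.A. → Vantage Trust (R1): 32% × 18% × 12% = 0.6912% of Crosswind Pharma AG.
Chain via Granite Ventures LLC → Oakhollow Mining NL (R1): 62% × 94% × 48% = 27.9744% of Crosswind Pharma AG.
Direct interest in Crosswind Pharma AG: 18%.
Aggregating (R2): 0.6912% + 27.9744% + 18% = 46.6656%.
46.6656% exceeds the 5% threshold by 41.6656 percentage points.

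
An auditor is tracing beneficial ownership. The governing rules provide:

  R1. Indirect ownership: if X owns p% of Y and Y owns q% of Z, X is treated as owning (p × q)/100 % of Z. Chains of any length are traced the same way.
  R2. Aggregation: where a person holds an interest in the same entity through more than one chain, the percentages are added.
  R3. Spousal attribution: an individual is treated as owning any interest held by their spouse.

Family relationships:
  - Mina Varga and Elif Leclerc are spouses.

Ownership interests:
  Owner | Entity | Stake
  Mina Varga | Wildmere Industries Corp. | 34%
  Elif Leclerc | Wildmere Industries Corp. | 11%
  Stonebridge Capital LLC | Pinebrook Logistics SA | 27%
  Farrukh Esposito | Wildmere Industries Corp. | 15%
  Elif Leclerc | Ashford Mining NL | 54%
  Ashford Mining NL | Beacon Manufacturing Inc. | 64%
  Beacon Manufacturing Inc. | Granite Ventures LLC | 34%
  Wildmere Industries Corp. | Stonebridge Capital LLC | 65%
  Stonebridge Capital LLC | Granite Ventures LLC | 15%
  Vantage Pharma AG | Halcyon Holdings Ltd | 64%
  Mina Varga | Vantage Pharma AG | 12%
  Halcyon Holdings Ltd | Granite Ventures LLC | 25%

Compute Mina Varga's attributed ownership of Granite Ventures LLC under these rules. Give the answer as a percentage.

18.0579%

By spousal attribution (R3), Mina Varga is treated as also owning Elif Leclerc's interest in Wildmere Industries Corp, giving 34% + 11% = 45%.
By spousal attribution (R3), Mina Varga is treated as owning Elif Leclerc's 54% interest in Ashford Mining NL.
Chain via Wildmere Industries Corp. → Stonebridge Capital LLC (R1): 45% × 65% × 15% = 4.3875% of Granite Ventures LLC.
Chain via Vantage Pharma AG → Halcyon Holdings Ltd (R1): 12% × 64% × 25% = 1.92% of Granite Ventures LLC.
Chain via Ashford Mining NL → Beacon Manufacturing Inc. (R1): 54% × 64% × 34% = 11.7504% of Granite Ventures LLC.
Aggregating (R2): 4.3875% + 1.92% + 11.7504% = 18.0579%.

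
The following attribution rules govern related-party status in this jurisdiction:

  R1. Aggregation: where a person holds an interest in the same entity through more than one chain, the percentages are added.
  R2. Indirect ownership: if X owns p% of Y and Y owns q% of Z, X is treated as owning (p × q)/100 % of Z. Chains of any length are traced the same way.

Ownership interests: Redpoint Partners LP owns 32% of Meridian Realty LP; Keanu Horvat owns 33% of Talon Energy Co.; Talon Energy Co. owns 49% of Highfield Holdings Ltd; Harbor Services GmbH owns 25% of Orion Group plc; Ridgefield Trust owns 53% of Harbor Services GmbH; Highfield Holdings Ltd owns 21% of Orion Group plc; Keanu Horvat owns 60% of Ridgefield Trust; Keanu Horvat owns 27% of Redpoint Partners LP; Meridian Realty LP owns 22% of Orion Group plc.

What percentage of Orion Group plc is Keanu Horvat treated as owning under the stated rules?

Chain via Talon Energy Co. → Highfield Holdings Ltd (R2): 33% × 49% × 21% = 3.3957% of Orion Group plc.
Chain via Redpoint Partners LP → Meridian Realty LP (R2): 27% × 32% × 22% = 1.9008% of Orion Group plc.
Chain via Ridgefield Trust → Harbor Services GmbH (R2): 60% × 53% × 25% = 7.95% of Orion Group plc.
Aggregating (R1): 3.3957% + 1.9008% + 7.95% = 13.2465%.

13.2465%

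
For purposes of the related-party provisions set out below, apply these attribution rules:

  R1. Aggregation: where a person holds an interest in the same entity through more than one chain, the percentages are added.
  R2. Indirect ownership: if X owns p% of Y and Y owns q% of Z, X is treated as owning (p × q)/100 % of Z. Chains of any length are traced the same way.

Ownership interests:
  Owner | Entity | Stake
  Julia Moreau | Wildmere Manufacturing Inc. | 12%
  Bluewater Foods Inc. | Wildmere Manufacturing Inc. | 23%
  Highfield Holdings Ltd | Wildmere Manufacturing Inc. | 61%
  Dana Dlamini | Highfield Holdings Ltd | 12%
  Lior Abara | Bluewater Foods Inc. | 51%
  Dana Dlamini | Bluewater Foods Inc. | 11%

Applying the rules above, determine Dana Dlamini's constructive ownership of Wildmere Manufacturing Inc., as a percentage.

9.85%

Chain via Highfield Holdings Ltd (R2): 12% × 61% = 7.32% of Wildmere Manufacturing Inc.
Chain via Bluewater Foods Inc. (R2): 11% × 23% = 2.53% of Wildmere Manufacturing Inc.
Aggregating (R1): 7.32% + 2.53% = 9.85%.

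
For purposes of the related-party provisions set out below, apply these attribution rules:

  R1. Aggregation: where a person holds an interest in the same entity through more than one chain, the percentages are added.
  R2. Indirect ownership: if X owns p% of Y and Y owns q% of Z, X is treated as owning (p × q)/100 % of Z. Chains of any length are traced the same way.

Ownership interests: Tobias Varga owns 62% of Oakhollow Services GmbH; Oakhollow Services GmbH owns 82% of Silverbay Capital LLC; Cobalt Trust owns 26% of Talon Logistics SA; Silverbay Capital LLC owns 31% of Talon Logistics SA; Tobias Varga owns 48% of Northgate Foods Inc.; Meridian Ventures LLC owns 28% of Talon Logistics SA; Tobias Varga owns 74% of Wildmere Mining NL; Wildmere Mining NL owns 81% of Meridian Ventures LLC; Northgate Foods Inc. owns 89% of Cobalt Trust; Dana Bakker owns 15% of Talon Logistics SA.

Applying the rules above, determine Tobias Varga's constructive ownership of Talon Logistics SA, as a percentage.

43.6508%

Chain via Wildmere Mining NL → Meridian Ventures LLC (R2): 74% × 81% × 28% = 16.7832% of Talon Logistics SA.
Chain via Northgate Foods Inc. → Cobalt Trust (R2): 48% × 89% × 26% = 11.1072% of Talon Logistics SA.
Chain via Oakhollow Services GmbH → Silverbay Capital LLC (R2): 62% × 82% × 31% = 15.7604% of Talon Logistics SA.
Aggregating (R1): 16.7832% + 11.1072% + 15.7604% = 43.6508%.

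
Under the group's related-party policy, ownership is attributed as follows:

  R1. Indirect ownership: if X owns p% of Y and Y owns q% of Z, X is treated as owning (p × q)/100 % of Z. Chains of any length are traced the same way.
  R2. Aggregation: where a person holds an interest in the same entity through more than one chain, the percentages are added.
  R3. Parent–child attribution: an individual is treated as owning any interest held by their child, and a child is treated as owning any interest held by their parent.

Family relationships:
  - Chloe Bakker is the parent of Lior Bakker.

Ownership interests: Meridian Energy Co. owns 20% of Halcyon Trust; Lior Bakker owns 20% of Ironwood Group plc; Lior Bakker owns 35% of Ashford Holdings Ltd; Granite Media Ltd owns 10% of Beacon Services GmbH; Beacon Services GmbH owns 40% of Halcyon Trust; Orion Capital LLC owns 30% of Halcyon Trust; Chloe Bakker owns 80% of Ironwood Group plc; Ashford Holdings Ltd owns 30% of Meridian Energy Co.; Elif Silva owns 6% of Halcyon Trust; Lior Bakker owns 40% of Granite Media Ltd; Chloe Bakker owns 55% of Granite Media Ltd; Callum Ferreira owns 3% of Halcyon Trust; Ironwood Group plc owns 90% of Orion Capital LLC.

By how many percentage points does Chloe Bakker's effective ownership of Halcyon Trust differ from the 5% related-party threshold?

By parent–child attribution (R3), Chloe Bakker is treated as also owning Lior Bakker's interest in Granite Media Ltd, giving 55% + 40% = 95%.
By parent–child attribution (R3), Chloe Bakker is treated as also owning Lior Bakker's interest in Ironwood Group plc, giving 80% + 20% = 100%.
By parent–child attribution (R3), Chloe Bakker is treated as owning Lior Bakker's 35% interest in Ashford Holdings Ltd.
Chain via Granite Media Ltd → Beacon Services GmbH (R1): 95% × 10% × 40% = 3.8% of Halcyon Trust.
Chain via Ironwood Group plc → Orion Capital LLC (R1): 100% × 90% × 30% = 27% of Halcyon Trust.
Chain via Ashford Holdings Ltd → Meridian Energy Co. (R1): 35% × 30% × 20% = 2.1% of Halcyon Trust.
Aggregating (R2): 3.8% + 27% + 2.1% = 32.9%.
32.9% exceeds the 5% threshold by 27.9 percentage points.

27.9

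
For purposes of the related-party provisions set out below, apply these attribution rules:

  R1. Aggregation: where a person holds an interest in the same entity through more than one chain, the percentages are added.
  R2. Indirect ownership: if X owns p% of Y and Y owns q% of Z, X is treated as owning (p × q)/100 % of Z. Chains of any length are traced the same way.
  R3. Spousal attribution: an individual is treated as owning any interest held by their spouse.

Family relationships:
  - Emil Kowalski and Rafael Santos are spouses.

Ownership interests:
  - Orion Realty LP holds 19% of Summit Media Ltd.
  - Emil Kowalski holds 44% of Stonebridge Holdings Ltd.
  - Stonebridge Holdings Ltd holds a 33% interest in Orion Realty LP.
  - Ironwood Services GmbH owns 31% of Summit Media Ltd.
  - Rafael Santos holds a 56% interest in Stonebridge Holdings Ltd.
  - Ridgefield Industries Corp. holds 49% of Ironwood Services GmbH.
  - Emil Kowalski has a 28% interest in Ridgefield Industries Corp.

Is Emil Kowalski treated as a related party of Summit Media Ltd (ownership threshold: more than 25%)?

By spousal attribution (R3), Emil Kowalski is treated as also owning Rafael Santos's interest in Stonebridge Holdings Ltd, giving 44% + 56% = 100%.
Chain via Stonebridge Holdings Ltd → Orion Realty LP (R2): 100% × 33% × 19% = 6.27% of Summit Media Ltd.
Chain via Ridgefield Industries Corp. → Ironwood Services GmbH (R2): 28% × 49% × 31% = 4.2532% of Summit Media Ltd.
Aggregating (R1): 6.27% + 4.2532% = 10.5232%.
10.5232% does not exceed the 25% threshold, so Emil is not a related party to Summit Media Ltd.

No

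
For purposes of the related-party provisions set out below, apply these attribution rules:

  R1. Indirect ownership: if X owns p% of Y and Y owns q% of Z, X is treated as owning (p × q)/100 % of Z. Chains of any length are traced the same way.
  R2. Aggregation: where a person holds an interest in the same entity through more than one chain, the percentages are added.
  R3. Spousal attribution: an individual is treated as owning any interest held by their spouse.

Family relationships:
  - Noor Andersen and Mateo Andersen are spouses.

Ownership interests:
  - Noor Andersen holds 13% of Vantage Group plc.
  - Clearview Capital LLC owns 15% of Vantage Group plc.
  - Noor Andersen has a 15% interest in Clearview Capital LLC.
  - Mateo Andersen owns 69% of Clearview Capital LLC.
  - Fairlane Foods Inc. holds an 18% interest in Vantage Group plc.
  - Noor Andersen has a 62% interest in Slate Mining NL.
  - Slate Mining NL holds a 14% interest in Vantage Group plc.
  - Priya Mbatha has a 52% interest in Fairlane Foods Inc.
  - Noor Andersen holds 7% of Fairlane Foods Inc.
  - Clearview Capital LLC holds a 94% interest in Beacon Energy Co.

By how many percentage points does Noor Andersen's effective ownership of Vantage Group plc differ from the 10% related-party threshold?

By spousal attribution (R3), Noor Andersen is treated as also owning Mateo Andersen's interest in Clearview Capital LLC, giving 15% + 69% = 84%.
Chain via Slate Mining NL (R1): 62% × 14% = 8.68% of Vantage Group plc.
Chain via Clearview Capital LLC (R1): 84% × 15% = 12.6% of Vantage Group plc.
Chain via Fairlane Foods Inc. (R1): 7% × 18% = 1.26% of Vantage Group plc.
Direct interest in Vantage Group plc: 13%.
Aggregating (R2): 8.68% + 12.6% + 1.26% + 13% = 35.54%.
35.54% exceeds the 10% threshold by 25.54 percentage points.

25.54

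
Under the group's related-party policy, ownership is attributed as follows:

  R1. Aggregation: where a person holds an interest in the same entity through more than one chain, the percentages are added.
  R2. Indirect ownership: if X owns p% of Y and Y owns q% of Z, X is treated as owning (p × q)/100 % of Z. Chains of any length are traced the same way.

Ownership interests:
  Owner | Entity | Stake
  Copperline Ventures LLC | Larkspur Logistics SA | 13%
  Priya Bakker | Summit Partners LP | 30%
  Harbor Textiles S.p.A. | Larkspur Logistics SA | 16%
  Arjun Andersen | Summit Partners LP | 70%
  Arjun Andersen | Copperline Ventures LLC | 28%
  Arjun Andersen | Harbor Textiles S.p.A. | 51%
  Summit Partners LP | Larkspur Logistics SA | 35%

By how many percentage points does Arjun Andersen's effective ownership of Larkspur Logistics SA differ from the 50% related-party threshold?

13.7

Chain via Copperline Ventures LLC (R2): 28% × 13% = 3.64% of Larkspur Logistics SA.
Chain via Harbor Textiles S.p.A. (R2): 51% × 16% = 8.16% of Larkspur Logistics SA.
Chain via Summit Partners LP (R2): 70% × 35% = 24.5% of Larkspur Logistics SA.
Aggregating (R1): 3.64% + 8.16% + 24.5% = 36.3%.
36.3% falls short of the 50% threshold by 13.7 percentage points.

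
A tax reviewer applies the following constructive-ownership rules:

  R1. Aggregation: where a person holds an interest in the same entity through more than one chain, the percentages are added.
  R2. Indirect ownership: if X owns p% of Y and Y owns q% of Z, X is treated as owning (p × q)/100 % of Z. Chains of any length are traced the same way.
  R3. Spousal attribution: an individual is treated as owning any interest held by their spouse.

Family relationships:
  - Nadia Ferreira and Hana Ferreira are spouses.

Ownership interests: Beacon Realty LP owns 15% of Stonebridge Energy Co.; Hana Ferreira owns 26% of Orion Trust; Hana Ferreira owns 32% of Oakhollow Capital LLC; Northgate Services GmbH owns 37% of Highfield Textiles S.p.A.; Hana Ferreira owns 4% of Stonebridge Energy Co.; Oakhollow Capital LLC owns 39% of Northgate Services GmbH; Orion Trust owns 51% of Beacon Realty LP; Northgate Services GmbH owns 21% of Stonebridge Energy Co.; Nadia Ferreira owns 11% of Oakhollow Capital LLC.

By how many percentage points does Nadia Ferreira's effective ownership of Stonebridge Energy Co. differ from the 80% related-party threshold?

By spousal attribution (R3), Nadia Ferreira is treated as also owning Hana Ferreira's interest in Oakhollow Capital LLC, giving 11% + 32% = 43%.
By spousal attribution (R3), Nadia Ferreira is treated as owning Hana Ferreira's 26% interest in Orion Trust.
By spousal attribution (R3), Nadia Ferreira is treated as owning Hana Ferreira's 4% interest in Stonebridge Energy Co.
Chain via Oakhollow Capital LLC → Northgate Services GmbH (R2): 43% × 39% × 21% = 3.5217% of Stonebridge Energy Co.
Chain via Orion Trust → Beacon Realty LP (R2): 26% × 51% × 15% = 1.989% of Stonebridge Energy Co.
Direct interest in Stonebridge Energy Co: 4%.
Aggregating (R1): 3.5217% + 1.989% + 4% = 9.5107%.
9.5107% falls short of the 80% threshold by 70.4893 percentage points.

70.4893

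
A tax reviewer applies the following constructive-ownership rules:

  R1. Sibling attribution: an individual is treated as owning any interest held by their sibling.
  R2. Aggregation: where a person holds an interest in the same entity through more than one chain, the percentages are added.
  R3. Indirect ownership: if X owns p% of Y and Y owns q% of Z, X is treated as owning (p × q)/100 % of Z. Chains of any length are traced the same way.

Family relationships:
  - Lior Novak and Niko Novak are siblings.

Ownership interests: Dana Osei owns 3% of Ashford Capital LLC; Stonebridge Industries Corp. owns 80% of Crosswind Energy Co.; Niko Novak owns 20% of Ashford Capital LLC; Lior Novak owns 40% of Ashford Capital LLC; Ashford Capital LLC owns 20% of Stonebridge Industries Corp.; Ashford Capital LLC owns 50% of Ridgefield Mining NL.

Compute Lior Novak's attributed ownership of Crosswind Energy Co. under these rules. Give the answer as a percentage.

By sibling attribution (R1), Lior Novak is treated as also owning Niko Novak's interest in Ashford Capital LLC, giving 40% + 20% = 60%.
Chain via Ashford Capital LLC → Stonebridge Industries Corp. (R3): 60% × 20% × 80% = 9.6% of Crosswind Energy Co.

9.6%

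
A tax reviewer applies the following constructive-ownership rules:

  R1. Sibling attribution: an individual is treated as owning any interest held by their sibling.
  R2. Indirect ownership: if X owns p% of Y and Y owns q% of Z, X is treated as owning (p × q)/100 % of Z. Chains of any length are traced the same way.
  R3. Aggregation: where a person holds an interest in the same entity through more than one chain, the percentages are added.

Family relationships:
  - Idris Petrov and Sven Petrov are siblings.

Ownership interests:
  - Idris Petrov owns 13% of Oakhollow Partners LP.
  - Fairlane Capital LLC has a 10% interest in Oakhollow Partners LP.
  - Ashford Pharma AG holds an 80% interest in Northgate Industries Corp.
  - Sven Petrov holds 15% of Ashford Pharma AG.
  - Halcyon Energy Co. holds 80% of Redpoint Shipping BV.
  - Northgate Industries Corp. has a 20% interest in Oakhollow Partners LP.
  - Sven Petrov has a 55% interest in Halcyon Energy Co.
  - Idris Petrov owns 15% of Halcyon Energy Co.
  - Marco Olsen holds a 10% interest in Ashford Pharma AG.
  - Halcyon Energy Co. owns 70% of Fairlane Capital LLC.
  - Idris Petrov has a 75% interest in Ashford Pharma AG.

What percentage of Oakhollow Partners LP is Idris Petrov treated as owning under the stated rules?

32.3%

By sibling attribution (R1), Idris Petrov is treated as also owning Sven Petrov's interest in Halcyon Energy Co, giving 15% + 55% = 70%.
By sibling attribution (R1), Idris Petrov is treated as also owning Sven Petrov's interest in Ashford Pharma AG, giving 75% + 15% = 90%.
Chain via Halcyon Energy Co. → Fairlane Capital LLC (R2): 70% × 70% × 10% = 4.9% of Oakhollow Partners LP.
Chain via Ashford Pharma AG → Northgate Industries Corp. (R2): 90% × 80% × 20% = 14.4% of Oakhollow Partners LP.
Direct interest in Oakhollow Partners LP: 13%.
Aggregating (R3): 4.9% + 14.4% + 13% = 32.3%.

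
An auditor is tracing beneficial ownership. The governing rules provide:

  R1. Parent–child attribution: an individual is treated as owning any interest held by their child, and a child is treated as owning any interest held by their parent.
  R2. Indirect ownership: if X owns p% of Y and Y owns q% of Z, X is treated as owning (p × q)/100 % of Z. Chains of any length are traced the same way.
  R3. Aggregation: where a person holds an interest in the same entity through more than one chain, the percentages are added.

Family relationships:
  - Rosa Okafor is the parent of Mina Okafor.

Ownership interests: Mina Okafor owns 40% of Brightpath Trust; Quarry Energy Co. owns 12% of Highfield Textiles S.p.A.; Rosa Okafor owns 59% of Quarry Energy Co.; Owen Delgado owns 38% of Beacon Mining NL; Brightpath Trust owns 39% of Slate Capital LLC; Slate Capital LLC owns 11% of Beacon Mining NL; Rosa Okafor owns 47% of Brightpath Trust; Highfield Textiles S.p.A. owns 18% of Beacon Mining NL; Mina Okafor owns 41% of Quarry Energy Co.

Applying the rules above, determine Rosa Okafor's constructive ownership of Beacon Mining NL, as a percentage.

By parent–child attribution (R1), Rosa Okafor is treated as also owning Mina Okafor's interest in Quarry Energy Co, giving 59% + 41% = 100%.
By parent–child attribution (R1), Rosa Okafor is treated as also owning Mina Okafor's interest in Brightpath Trust, giving 47% + 40% = 87%.
Chain via Quarry Energy Co. → Highfield Textiles S.p.A. (R2): 100% × 12% × 18% = 2.16% of Beacon Mining NL.
Chain via Brightpath Trust → Slate Capital LLC (R2): 87% × 39% × 11% = 3.7323% of Beacon Mining NL.
Aggregating (R3): 2.16% + 3.7323% = 5.8923%.

5.8923%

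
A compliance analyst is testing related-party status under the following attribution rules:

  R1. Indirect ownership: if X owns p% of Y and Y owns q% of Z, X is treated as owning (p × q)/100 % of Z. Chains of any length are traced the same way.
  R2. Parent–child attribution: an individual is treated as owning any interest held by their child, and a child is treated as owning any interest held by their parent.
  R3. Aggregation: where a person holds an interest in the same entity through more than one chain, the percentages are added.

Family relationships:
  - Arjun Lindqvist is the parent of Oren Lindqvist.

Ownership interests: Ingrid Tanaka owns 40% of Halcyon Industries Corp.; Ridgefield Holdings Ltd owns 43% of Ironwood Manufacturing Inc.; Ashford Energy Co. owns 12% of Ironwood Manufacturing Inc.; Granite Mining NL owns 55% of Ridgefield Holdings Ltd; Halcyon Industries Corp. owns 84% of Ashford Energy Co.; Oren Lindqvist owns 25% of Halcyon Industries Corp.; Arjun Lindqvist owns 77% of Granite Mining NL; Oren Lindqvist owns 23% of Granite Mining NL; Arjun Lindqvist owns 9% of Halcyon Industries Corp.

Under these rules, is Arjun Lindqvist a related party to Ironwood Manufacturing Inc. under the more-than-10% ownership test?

By parent–child attribution (R2), Arjun Lindqvist is treated as also owning Oren Lindqvist's interest in Granite Mining NL, giving 77% + 23% = 100%.
By parent–child attribution (R2), Arjun Lindqvist is treated as also owning Oren Lindqvist's interest in Halcyon Industries Corp, giving 9% + 25% = 34%.
Chain via Granite Mining NL → Ridgefield Holdings Ltd (R1): 100% × 55% × 43% = 23.65% of Ironwood Manufacturing Inc.
Chain via Halcyon Industries Corp. → Ashford Energy Co. (R1): 34% × 84% × 12% = 3.4272% of Ironwood Manufacturing Inc.
Aggregating (R3): 23.65% + 3.4272% = 27.0772%.
27.0772% exceeds the 10% threshold, so Arjun is a related party to Ironwood Manufacturing Inc.

Yes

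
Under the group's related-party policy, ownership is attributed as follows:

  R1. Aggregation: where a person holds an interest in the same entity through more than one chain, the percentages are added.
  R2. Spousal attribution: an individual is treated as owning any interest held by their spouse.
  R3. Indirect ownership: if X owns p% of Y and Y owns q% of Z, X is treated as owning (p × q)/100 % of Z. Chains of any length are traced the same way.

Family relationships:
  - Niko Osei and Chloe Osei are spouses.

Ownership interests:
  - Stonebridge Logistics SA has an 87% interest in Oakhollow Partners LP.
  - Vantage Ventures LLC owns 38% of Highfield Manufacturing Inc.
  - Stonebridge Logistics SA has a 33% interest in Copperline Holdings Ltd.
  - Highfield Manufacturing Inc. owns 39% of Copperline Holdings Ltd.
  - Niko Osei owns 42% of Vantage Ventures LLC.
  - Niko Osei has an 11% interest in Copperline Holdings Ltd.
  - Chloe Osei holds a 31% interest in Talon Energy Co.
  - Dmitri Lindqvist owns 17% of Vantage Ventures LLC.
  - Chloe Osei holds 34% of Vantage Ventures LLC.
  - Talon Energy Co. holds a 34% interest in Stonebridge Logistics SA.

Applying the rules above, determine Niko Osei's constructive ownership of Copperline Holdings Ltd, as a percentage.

25.7414%

By spousal attribution (R2), Niko Osei is treated as also owning Chloe Osei's interest in Vantage Ventures LLC, giving 42% + 34% = 76%.
By spousal attribution (R2), Niko Osei is treated as owning Chloe Osei's 31% interest in Talon Energy Co.
Chain via Vantage Ventures LLC → Highfield Manufacturing Inc. (R3): 76% × 38% × 39% = 11.2632% of Copperline Holdings Ltd.
Direct interest in Copperline Holdings Ltd: 11%.
Chain via Talon Energy Co. → Stonebridge Logistics SA (R3): 31% × 34% × 33% = 3.4782% of Copperline Holdings Ltd.
Aggregating (R1): 11.2632% + 11% + 3.4782% = 25.7414%.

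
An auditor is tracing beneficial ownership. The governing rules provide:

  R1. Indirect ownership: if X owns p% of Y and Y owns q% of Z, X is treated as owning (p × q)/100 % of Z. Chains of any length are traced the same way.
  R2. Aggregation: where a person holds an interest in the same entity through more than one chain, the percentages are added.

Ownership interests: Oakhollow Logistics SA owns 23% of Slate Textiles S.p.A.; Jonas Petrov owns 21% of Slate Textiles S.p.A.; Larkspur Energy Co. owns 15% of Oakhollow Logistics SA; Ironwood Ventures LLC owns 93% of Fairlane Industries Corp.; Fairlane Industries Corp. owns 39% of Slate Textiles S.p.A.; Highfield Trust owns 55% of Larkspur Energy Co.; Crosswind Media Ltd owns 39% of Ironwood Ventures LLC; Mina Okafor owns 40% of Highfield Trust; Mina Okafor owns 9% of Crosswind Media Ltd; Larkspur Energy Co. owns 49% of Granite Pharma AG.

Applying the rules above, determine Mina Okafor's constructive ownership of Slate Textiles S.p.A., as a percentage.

2.032077%

Chain via Highfield Trust → Larkspur Energy Co. → Oakhollow Logistics SA (R1): 40% × 55% × 15% × 23% = 0.759% of Slate Textiles S.p.A.
Chain via Crosswind Media Ltd → Ironwood Ventures LLC → Fairlane Industries Corp. (R1): 9% × 39% × 93% × 39% = 1.273077% of Slate Textiles S.p.A.
Aggregating (R2): 0.759% + 1.273077% = 2.032077%.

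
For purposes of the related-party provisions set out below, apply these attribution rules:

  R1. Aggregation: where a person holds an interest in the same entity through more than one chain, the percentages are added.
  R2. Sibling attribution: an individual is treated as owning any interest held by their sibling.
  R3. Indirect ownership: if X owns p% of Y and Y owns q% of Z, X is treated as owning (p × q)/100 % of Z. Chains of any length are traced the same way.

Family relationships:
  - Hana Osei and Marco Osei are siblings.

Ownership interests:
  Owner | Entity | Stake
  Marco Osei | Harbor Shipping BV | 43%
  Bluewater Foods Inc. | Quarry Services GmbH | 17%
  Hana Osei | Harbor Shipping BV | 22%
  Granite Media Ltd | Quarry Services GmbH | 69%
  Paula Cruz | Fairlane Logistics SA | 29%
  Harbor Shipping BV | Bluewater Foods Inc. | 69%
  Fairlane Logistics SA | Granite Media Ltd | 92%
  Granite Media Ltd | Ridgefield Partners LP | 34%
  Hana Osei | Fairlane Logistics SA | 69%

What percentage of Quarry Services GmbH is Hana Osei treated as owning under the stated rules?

51.4257%

By sibling attribution (R2), Hana Osei is treated as also owning Marco Osei's interest in Harbor Shipping BV, giving 22% + 43% = 65%.
Chain via Fairlane Logistics SA → Granite Media Ltd (R3): 69% × 92% × 69% = 43.8012% of Quarry Services GmbH.
Chain via Harbor Shipping BV → Bluewater Foods Inc. (R3): 65% × 69% × 17% = 7.6245% of Quarry Services GmbH.
Aggregating (R1): 43.8012% + 7.6245% = 51.4257%.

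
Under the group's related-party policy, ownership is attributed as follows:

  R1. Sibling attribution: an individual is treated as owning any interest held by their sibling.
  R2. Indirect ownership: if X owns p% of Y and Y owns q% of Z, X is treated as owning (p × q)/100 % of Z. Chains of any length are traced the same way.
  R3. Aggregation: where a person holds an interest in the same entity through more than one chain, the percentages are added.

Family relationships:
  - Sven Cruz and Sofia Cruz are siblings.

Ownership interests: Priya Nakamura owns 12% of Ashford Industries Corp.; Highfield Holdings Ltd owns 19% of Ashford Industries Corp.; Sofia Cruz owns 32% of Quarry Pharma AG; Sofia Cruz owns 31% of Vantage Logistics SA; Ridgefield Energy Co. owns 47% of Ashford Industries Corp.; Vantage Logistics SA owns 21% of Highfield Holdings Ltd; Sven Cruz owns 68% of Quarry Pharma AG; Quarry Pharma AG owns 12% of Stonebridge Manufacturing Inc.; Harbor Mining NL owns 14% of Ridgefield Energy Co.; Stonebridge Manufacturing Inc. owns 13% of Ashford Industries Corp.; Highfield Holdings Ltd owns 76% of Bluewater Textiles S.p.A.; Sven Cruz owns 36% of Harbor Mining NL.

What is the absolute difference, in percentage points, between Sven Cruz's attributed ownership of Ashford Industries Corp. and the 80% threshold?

By sibling attribution (R1), Sven Cruz is treated as also owning Sofia Cruz's interest in Quarry Pharma AG, giving 68% + 32% = 100%.
By sibling attribution (R1), Sven Cruz is treated as owning Sofia Cruz's 31% interest in Vantage Logistics SA.
Chain via Harbor Mining NL → Ridgefield Energy Co. (R2): 36% × 14% × 47% = 2.3688% of Ashford Industries Corp.
Chain via Quarry Pharma AG → Stonebridge Manufacturing Inc. (R2): 100% × 12% × 13% = 1.56% of Ashford Industries Corp.
Chain via Vantage Logistics SA → Highfield Holdings Ltd (R2): 31% × 21% × 19% = 1.2369% of Ashford Industries Corp.
Aggregating (R3): 2.3688% + 1.56% + 1.2369% = 5.1657%.
5.1657% falls short of the 80% threshold by 74.8343 percentage points.

74.8343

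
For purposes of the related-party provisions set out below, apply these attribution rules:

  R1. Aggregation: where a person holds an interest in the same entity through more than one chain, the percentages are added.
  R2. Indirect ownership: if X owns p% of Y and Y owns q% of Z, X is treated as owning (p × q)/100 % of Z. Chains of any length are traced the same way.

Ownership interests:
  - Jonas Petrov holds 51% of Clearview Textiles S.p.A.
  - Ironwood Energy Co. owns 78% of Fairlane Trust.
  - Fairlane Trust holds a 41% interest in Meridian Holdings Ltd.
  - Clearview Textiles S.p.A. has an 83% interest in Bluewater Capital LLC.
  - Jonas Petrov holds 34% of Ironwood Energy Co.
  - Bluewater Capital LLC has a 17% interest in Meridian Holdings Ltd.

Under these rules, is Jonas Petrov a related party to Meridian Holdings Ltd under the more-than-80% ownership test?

Chain via Ironwood Energy Co. → Fairlane Trust (R2): 34% × 78% × 41% = 10.8732% of Meridian Holdings Ltd.
Chain via Clearview Textiles S.p.A. → Bluewater Capital LLC (R2): 51% × 83% × 17% = 7.1961% of Meridian Holdings Ltd.
Aggregating (R1): 10.8732% + 7.1961% = 18.0693%.
18.0693% does not exceed the 80% threshold, so Jonas is not a related party to Meridian Holdings Ltd.

No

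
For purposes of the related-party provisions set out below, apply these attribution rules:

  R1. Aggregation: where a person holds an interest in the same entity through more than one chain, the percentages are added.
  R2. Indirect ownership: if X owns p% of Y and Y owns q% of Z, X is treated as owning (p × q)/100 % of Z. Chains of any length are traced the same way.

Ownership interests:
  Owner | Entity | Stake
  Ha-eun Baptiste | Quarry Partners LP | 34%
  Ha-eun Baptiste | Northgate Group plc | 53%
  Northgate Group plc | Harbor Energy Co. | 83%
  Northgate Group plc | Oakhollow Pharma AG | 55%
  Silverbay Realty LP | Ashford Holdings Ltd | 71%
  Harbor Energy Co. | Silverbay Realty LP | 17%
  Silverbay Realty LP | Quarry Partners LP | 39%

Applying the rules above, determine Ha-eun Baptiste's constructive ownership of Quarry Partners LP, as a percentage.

36.916537%

Chain via Northgate Group plc → Harbor Energy Co. → Silverbay Realty LP (R2): 53% × 83% × 17% × 39% = 2.916537% of Quarry Partners LP.
Direct interest in Quarry Partners LP: 34%.
Aggregating (R1): 2.916537% + 34% = 36.916537%.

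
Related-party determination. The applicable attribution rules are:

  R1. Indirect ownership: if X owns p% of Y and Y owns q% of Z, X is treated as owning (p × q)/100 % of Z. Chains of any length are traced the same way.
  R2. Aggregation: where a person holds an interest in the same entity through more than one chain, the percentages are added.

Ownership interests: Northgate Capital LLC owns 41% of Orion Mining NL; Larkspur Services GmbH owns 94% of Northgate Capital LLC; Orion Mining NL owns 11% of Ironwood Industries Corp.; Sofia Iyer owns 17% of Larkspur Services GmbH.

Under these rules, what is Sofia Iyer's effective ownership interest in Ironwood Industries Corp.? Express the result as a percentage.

Chain via Larkspur Services GmbH → Northgate Capital LLC → Orion Mining NL (R1): 17% × 94% × 41% × 11% = 0.720698% of Ironwood Industries Corp.

0.720698%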